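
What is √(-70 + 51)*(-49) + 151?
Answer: 151 - 49*I*√19 ≈ 151.0 - 213.59*I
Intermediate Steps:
√(-70 + 51)*(-49) + 151 = √(-19)*(-49) + 151 = (I*√19)*(-49) + 151 = -49*I*√19 + 151 = 151 - 49*I*√19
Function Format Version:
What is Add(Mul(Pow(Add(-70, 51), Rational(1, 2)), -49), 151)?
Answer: Add(151, Mul(-49, I, Pow(19, Rational(1, 2)))) ≈ Add(151.00, Mul(-213.59, I))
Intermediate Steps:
Add(Mul(Pow(Add(-70, 51), Rational(1, 2)), -49), 151) = Add(Mul(Pow(-19, Rational(1, 2)), -49), 151) = Add(Mul(Mul(I, Pow(19, Rational(1, 2))), -49), 151) = Add(Mul(-49, I, Pow(19, Rational(1, 2))), 151) = Add(151, Mul(-49, I, Pow(19, Rational(1, 2))))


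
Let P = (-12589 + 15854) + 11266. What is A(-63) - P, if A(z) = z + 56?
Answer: -14538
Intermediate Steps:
A(z) = 56 + z
P = 14531 (P = 3265 + 11266 = 14531)
A(-63) - P = (56 - 63) - 1*14531 = -7 - 14531 = -14538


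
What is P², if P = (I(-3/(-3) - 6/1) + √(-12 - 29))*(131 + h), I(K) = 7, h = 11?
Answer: 161312 + 282296*I*√41 ≈ 1.6131e+5 + 1.8076e+6*I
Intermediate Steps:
P = 994 + 142*I*√41 (P = (7 + √(-12 - 29))*(131 + 11) = (7 + √(-41))*142 = (7 + I*√41)*142 = 994 + 142*I*√41 ≈ 994.0 + 909.24*I)
P² = (994 + 142*I*√41)²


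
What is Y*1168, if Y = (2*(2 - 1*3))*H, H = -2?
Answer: 4672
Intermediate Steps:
Y = 4 (Y = (2*(2 - 1*3))*(-2) = (2*(2 - 3))*(-2) = (2*(-1))*(-2) = -2*(-2) = 4)
Y*1168 = 4*1168 = 4672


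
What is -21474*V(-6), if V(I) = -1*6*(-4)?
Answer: -515376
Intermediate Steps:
V(I) = 24 (V(I) = -6*(-4) = 24)
-21474*V(-6) = -21474*24 = -515376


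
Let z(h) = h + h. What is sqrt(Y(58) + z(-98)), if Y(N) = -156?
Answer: 4*I*sqrt(22) ≈ 18.762*I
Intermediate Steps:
z(h) = 2*h
sqrt(Y(58) + z(-98)) = sqrt(-156 + 2*(-98)) = sqrt(-156 - 196) = sqrt(-352) = 4*I*sqrt(22)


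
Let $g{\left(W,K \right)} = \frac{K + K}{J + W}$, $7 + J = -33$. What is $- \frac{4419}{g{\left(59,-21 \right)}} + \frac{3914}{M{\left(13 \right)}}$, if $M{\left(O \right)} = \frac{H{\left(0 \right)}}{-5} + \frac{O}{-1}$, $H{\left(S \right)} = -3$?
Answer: $\frac{730607}{434} \approx 1683.4$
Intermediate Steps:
$J = -40$ ($J = -7 - 33 = -40$)
$g{\left(W,K \right)} = \frac{2 K}{-40 + W}$ ($g{\left(W,K \right)} = \frac{K + K}{-40 + W} = \frac{2 K}{-40 + W}$)
$M{\left(O \right)} = \frac{3}{5} - O$ ($M{\left(O \right)} = - \frac{3}{-5} + \frac{O}{-1} = \left(-3\right) \left(- \frac{1}{5}\right) + O \left(-1\right) = \frac{3}{5} - O$)
$- \frac{4419}{g{\left(59,-21 \right)}} + \frac{3914}{M{\left(13 \right)}} = - \frac{4419}{2 \left(-21\right) \frac{1}{-40 + 59}} + \frac{3914}{\frac{3}{5} - 13} = - \frac{4419}{2 \left(-21\right) \frac{1}{19}} + \frac{3914}{\frac{3}{5} - 13} = - \frac{4419}{2 \left(-21\right) \frac{1}{19}} + \frac{3914}{- \frac{62}{5}} = - \frac{4419}{- \frac{42}{19}} + 3914 \left(- \frac{5}{62}\right) = \left(-4419\right) \left(- \frac{19}{42}\right) - \frac{9785}{31} = \frac{27987}{14} - \frac{9785}{31} = \frac{730607}{434}$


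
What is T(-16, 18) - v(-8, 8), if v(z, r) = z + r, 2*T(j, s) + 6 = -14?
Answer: -10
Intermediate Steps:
T(j, s) = -10 (T(j, s) = -3 + (½)*(-14) = -3 - 7 = -10)
v(z, r) = r + z
T(-16, 18) - v(-8, 8) = -10 - (8 - 8) = -10 - 1*0 = -10 + 0 = -10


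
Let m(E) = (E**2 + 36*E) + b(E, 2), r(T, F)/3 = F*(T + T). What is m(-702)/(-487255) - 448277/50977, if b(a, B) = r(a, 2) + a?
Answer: -12725966963/1307305165 ≈ -9.7345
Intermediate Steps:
r(T, F) = 6*F*T (r(T, F) = 3*(F*(T + T)) = 3*(F*(2*T)) = 3*(2*F*T) = 6*F*T)
b(a, B) = 13*a (b(a, B) = 6*2*a + a = 12*a + a = 13*a)
m(E) = E**2 + 49*E (m(E) = (E**2 + 36*E) + 13*E = E**2 + 49*E)
m(-702)/(-487255) - 448277/50977 = -702*(49 - 702)/(-487255) - 448277/50977 = -702*(-653)*(-1/487255) - 448277*1/50977 = 458406*(-1/487255) - 448277/50977 = -458406/487255 - 448277/50977 = -12725966963/1307305165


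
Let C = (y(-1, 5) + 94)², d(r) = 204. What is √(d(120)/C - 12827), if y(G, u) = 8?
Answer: 4*I*√2085186/51 ≈ 113.26*I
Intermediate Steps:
C = 10404 (C = (8 + 94)² = 102² = 10404)
√(d(120)/C - 12827) = √(204/10404 - 12827) = √(204*(1/10404) - 12827) = √(1/51 - 12827) = √(-654176/51) = 4*I*√2085186/51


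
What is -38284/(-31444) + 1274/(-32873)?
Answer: 304612569/258414653 ≈ 1.1788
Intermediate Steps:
-38284/(-31444) + 1274/(-32873) = -38284*(-1/31444) + 1274*(-1/32873) = 9571/7861 - 1274/32873 = 304612569/258414653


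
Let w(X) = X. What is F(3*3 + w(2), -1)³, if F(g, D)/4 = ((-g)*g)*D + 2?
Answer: 119095488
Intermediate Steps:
F(g, D) = 8 - 4*D*g² (F(g, D) = 4*(((-g)*g)*D + 2) = 4*((-g²)*D + 2) = 4*(-D*g² + 2) = 4*(2 - D*g²) = 8 - 4*D*g²)
F(3*3 + w(2), -1)³ = (8 - 4*(-1)*(3*3 + 2)²)³ = (8 - 4*(-1)*(9 + 2)²)³ = (8 - 4*(-1)*11²)³ = (8 - 4*(-1)*121)³ = (8 + 484)³ = 492³ = 119095488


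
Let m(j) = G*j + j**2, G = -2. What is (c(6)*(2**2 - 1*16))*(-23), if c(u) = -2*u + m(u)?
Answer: 3312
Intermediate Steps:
m(j) = j**2 - 2*j (m(j) = -2*j + j**2 = j**2 - 2*j)
c(u) = -2*u + u*(-2 + u)
(c(6)*(2**2 - 1*16))*(-23) = ((6*(-4 + 6))*(2**2 - 1*16))*(-23) = ((6*2)*(4 - 16))*(-23) = (12*(-12))*(-23) = -144*(-23) = 3312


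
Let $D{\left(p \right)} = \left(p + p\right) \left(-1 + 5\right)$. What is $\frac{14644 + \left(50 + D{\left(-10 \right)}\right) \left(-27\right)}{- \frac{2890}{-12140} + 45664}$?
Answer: $\frac{18761156}{55436385} \approx 0.33843$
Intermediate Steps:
$D{\left(p \right)} = 8 p$ ($D{\left(p \right)} = 2 p 4 = 8 p$)
$\frac{14644 + \left(50 + D{\left(-10 \right)}\right) \left(-27\right)}{- \frac{2890}{-12140} + 45664} = \frac{14644 + \left(50 + 8 \left(-10\right)\right) \left(-27\right)}{- \frac{2890}{-12140} + 45664} = \frac{14644 + \left(50 - 80\right) \left(-27\right)}{\left(-2890\right) \left(- \frac{1}{12140}\right) + 45664} = \frac{14644 - -810}{\frac{289}{1214} + 45664} = \frac{14644 + 810}{\frac{55436385}{1214}} = 15454 \cdot \frac{1214}{55436385} = \frac{18761156}{55436385}$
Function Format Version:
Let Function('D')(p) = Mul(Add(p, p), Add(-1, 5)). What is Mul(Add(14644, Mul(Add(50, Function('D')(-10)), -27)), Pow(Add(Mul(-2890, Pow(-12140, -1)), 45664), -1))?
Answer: Rational(18761156, 55436385) ≈ 0.33843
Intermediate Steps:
Function('D')(p) = Mul(8, p) (Function('D')(p) = Mul(Mul(2, p), 4) = Mul(8, p))
Mul(Add(14644, Mul(Add(50, Function('D')(-10)), -27)), Pow(Add(Mul(-2890, Pow(-12140, -1)), 45664), -1)) = Mul(Add(14644, Mul(Add(50, Mul(8, -10)), -27)), Pow(Add(Mul(-2890, Pow(-12140, -1)), 45664), -1)) = Mul(Add(14644, Mul(Add(50, -80), -27)), Pow(Add(Mul(-2890, Rational(-1, 12140)), 45664), -1)) = Mul(Add(14644, Mul(-30, -27)), Pow(Add(Rational(289, 1214), 45664), -1)) = Mul(Add(14644, 810), Pow(Rational(55436385, 1214), -1)) = Mul(15454, Rational(1214, 55436385)) = Rational(18761156, 55436385)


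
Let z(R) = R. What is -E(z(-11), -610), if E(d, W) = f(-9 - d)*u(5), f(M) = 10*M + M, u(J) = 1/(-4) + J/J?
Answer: -33/2 ≈ -16.500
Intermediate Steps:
u(J) = ¾ (u(J) = 1*(-¼) + 1 = -¼ + 1 = ¾)
f(M) = 11*M
E(d, W) = -297/4 - 33*d/4 (E(d, W) = (11*(-9 - d))*(¾) = (-99 - 11*d)*(¾) = -297/4 - 33*d/4)
-E(z(-11), -610) = -(-297/4 - 33/4*(-11)) = -(-297/4 + 363/4) = -1*33/2 = -33/2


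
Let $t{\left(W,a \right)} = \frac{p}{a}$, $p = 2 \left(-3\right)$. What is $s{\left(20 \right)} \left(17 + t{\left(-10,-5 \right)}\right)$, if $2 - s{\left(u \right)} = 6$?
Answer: $- \frac{364}{5} \approx -72.8$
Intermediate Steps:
$p = -6$
$t{\left(W,a \right)} = - \frac{6}{a}$
$s{\left(u \right)} = -4$ ($s{\left(u \right)} = 2 - 6 = -4$)
$s{\left(20 \right)} \left(17 + t{\left(-10,-5 \right)}\right) = - 4 \left(17 - \frac{6}{-5}\right) = - 4 \left(17 - - \frac{6}{5}\right) = - 4 \left(17 + \frac{6}{5}\right) = \left(-4\right) \frac{91}{5} = - \frac{364}{5}$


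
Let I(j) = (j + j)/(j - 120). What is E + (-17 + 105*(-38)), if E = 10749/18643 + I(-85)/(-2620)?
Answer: -4011694316851/1001315530 ≈ -4006.4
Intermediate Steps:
I(j) = 2*j/(-120 + j) (I(j) = (2*j)/(-120 + j) = 2*j/(-120 + j))
E = 577011859/1001315530 (E = 10749/18643 + (2*(-85)/(-120 - 85))/(-2620) = 10749*(1/18643) + (2*(-85)/(-205))*(-1/2620) = 10749/18643 + (2*(-85)*(-1/205))*(-1/2620) = 10749/18643 + (34/41)*(-1/2620) = 10749/18643 - 17/53710 = 577011859/1001315530 ≈ 0.57625)
E + (-17 + 105*(-38)) = 577011859/1001315530 + (-17 + 105*(-38)) = 577011859/1001315530 + (-17 - 3990) = 577011859/1001315530 - 4007 = -4011694316851/1001315530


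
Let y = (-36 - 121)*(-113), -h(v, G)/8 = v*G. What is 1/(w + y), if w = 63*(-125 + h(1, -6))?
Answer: 1/12890 ≈ 7.7580e-5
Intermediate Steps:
h(v, G) = -8*G*v (h(v, G) = -8*v*G = -8*G*v)
w = -4851 (w = 63*(-125 - 8*(-6)*1) = 63*(-125 + 48) = 63*(-77) = -4851)
y = 17741 (y = -157*(-113) = 17741)
1/(w + y) = 1/(-4851 + 17741) = 1/12890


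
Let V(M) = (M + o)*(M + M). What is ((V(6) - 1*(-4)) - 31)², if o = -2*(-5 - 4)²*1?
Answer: 3606201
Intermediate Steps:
o = -162 (o = -2*(-9)²*1 = -2*81*1 = -162*1 = -162)
V(M) = 2*M*(-162 + M) (V(M) = (M - 162)*(M + M) = (-162 + M)*(2*M) = 2*M*(-162 + M))
((V(6) - 1*(-4)) - 31)² = ((2*6*(-162 + 6) - 1*(-4)) - 31)² = ((2*6*(-156) + 4) - 31)² = ((-1872 + 4) - 31)² = (-1868 - 31)² = (-1899)² = 3606201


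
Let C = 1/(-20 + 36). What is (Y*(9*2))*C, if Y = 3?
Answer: 27/8 ≈ 3.3750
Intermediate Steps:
C = 1/16 ≈ 0.062500
(Y*(9*2))*C = (3*(9*2))*(1/16) = (3*18)*(1/16) = 54*(1/16) = 27/8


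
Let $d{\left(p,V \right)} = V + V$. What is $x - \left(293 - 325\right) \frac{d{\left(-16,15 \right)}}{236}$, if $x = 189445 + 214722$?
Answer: $\frac{23846093}{59} \approx 4.0417 \cdot 10^{5}$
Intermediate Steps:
$d{\left(p,V \right)} = 2 V$
$x = 404167$
$x - \left(293 - 325\right) \frac{d{\left(-16,15 \right)}}{236} = 404167 - \left(293 - 325\right) \frac{2 \cdot 15}{236} = 404167 - - 32 \cdot 30 \cdot \frac{1}{236} = 404167 - \left(-32\right) \frac{15}{118} = 404167 - - \frac{240}{59} = 404167 + \frac{240}{59} = \frac{23846093}{59}$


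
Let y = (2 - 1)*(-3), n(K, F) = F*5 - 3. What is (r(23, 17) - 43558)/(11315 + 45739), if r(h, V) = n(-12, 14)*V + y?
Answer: -21211/28527 ≈ -0.74354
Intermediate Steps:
n(K, F) = -3 + 5*F (n(K, F) = 5*F - 3 = -3 + 5*F)
y = -3 (y = 1*(-3) = -3)
r(h, V) = -3 + 67*V (r(h, V) = (-3 + 5*14)*V - 3 = (-3 + 70)*V - 3 = 67*V - 3 = -3 + 67*V)
(r(23, 17) - 43558)/(11315 + 45739) = ((-3 + 67*17) - 43558)/(11315 + 45739) = ((-3 + 1139) - 43558)/57054 = (1136 - 43558)*(1/57054) = -42422*1/57054 = -21211/28527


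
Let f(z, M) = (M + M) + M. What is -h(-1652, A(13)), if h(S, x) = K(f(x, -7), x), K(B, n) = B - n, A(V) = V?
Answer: 34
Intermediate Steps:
f(z, M) = 3*M (f(z, M) = 2*M + M = 3*M)
h(S, x) = -21 - x (h(S, x) = 3*(-7) - x = -21 - x)
-h(-1652, A(13)) = -(-21 - 1*13) = -(-21 - 13) = -1*(-34) = 34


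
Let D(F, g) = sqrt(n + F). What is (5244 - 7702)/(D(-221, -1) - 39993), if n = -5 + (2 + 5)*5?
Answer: 49151397/799720120 + 1229*I*sqrt(191)/799720120 ≈ 0.061461 + 2.1239e-5*I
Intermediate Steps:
n = 30 (n = -5 + 7*5 = -5 + 35 = 30)
D(F, g) = sqrt(30 + F)
(5244 - 7702)/(D(-221, -1) - 39993) = (5244 - 7702)/(sqrt(30 - 221) - 39993) = -2458/(sqrt(-191) - 39993) = -2458/(I*sqrt(191) - 39993) = -2458/(-39993 + I*sqrt(191))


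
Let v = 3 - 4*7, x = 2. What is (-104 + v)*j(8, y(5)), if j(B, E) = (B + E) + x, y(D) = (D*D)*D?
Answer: -17415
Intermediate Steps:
y(D) = D³ (y(D) = D²*D = D³)
v = -25 (v = 3 - 28 = -25)
j(B, E) = 2 + B + E (j(B, E) = (B + E) + 2 = 2 + B + E)
(-104 + v)*j(8, y(5)) = (-104 - 25)*(2 + 8 + 5³) = -129*(2 + 8 + 125) = -129*135 = -17415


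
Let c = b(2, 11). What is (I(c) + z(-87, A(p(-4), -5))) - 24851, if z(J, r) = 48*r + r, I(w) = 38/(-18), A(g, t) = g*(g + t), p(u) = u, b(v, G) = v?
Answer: -207802/9 ≈ -23089.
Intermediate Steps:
c = 2
I(w) = -19/9 (I(w) = 38*(-1/18) = -19/9)
z(J, r) = 49*r
(I(c) + z(-87, A(p(-4), -5))) - 24851 = (-19/9 + 49*(-4*(-4 - 5))) - 24851 = (-19/9 + 49*(-4*(-9))) - 24851 = (-19/9 + 49*36) - 24851 = (-19/9 + 1764) - 24851 = 15857/9 - 24851 = -207802/9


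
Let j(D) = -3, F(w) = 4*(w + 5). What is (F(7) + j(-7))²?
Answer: 2025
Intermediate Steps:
F(w) = 20 + 4*w (F(w) = 4*(5 + w) = 20 + 4*w)
(F(7) + j(-7))² = ((20 + 4*7) - 3)² = ((20 + 28) - 3)² = (48 - 3)² = 45² = 2025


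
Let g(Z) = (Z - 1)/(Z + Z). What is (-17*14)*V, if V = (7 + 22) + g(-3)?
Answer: -21182/3 ≈ -7060.7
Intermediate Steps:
g(Z) = (-1 + Z)/(2*Z) (g(Z) = (-1 + Z)/((2*Z)) = (-1 + Z)*(1/(2*Z)) = (-1 + Z)/(2*Z))
V = 89/3 (V = (7 + 22) + (½)*(-1 - 3)/(-3) = 29 + (½)*(-⅓)*(-4) = 29 + ⅔ = 89/3 ≈ 29.667)
(-17*14)*V = -17*14*(89/3) = -238*89/3 = -21182/3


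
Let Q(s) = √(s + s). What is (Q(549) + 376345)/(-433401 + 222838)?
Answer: -376345/210563 - 3*√122/210563 ≈ -1.7875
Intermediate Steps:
Q(s) = √2*√s (Q(s) = √(2*s) = √2*√s)
(Q(549) + 376345)/(-433401 + 222838) = (√2*√549 + 376345)/(-433401 + 222838) = (√2*(3*√61) + 376345)/(-210563) = (3*√122 + 376345)*(-1/210563) = (376345 + 3*√122)*(-1/210563) = -376345/210563 - 3*√122/210563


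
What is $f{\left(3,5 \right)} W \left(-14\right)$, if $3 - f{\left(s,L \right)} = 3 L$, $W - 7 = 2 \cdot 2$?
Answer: $1848$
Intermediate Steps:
$W = 11$ ($W = 7 + 2 \cdot 2 = 7 + 4 = 11$)
$f{\left(s,L \right)} = 3 - 3 L$
$f{\left(3,5 \right)} W \left(-14\right) = \left(3 - 15\right) 11 \left(-14\right) = \left(-12\right) 11 \left(-14\right) = \left(-132\right) \left(-14\right) = 1848$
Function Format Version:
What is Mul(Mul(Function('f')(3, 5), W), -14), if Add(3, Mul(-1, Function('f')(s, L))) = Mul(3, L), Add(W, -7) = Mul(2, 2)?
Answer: 1848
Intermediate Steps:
W = 11 (W = Add(7, Mul(2, 2)) = Add(7, 4) = 11)
Function('f')(s, L) = Add(3, Mul(-3, L)) (Function('f')(s, L) = Add(3, Mul(-1, Mul(3, L))) = Add(3, Mul(-3, L)))
Mul(Mul(Function('f')(3, 5), W), -14) = Mul(Mul(Add(3, Mul(-3, 5)), 11), -14) = Mul(Mul(Add(3, -15), 11), -14) = Mul(Mul(-12, 11), -14) = Mul(-132, -14) = 1848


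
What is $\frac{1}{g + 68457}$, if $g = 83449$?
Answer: $\frac{1}{151906} \approx 6.583 \cdot 10^{-6}$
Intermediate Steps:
$\frac{1}{g + 68457} = \frac{1}{83449 + 68457} = \frac{1}{151906}$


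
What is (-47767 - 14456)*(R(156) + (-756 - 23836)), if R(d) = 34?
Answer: 1528072434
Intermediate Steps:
(-47767 - 14456)*(R(156) + (-756 - 23836)) = (-47767 - 14456)*(34 + (-756 - 23836)) = -62223*(34 - 24592) = -62223*(-24558) = 1528072434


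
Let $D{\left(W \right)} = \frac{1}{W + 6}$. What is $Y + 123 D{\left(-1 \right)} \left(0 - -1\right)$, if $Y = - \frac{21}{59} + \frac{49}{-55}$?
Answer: $\frac{75781}{3245} \approx 23.353$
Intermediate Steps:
$D{\left(W \right)} = \frac{1}{6 + W}$
$Y = - \frac{4046}{3245}$ ($Y = \left(-21\right) \frac{1}{59} + 49 \left(- \frac{1}{55}\right) = - \frac{21}{59} - \frac{49}{55} = - \frac{4046}{3245} \approx -1.2468$)
$Y + 123 D{\left(-1 \right)} \left(0 - -1\right) = - \frac{4046}{3245} + 123 \frac{0 - -1}{6 - 1} = - \frac{4046}{3245} + 123 \frac{0 + 1}{5} = - \frac{4046}{3245} + 123 \cdot \frac{1}{5} \cdot 1 = - \frac{4046}{3245} + 123 \cdot \frac{1}{5} = - \frac{4046}{3245} + \frac{123}{5} = \frac{75781}{3245}$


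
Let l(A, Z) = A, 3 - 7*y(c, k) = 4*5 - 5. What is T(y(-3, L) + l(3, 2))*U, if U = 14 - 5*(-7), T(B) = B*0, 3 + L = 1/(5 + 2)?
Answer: 0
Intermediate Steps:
L = -20/7 (L = -3 + 1/(5 + 2) = -3 + 1/7 = -3 + ⅐ = -20/7 ≈ -2.8571)
y(c, k) = -12/7 (y(c, k) = 3/7 - (4*5 - 5)/7 = 3/7 - (20 - 5)/7 = 3/7 - ⅐*15 = 3/7 - 15/7 = -12/7)
T(B) = 0
U = 49 (U = 14 + 35 = 49)
T(y(-3, L) + l(3, 2))*U = 0*49 = 0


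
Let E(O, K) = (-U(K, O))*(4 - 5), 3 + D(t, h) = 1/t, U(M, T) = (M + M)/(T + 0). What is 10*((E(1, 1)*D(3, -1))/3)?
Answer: -160/9 ≈ -17.778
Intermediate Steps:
U(M, T) = 2*M/T (U(M, T) = (2*M)/T = 2*M/T)
D(t, h) = -3 + 1/t
E(O, K) = 2*K/O (E(O, K) = (-2*K/O)*(4 - 5) = -2*K/O*(-1) = 2*K/O)
10*((E(1, 1)*D(3, -1))/3) = 10*(((2*1/1)*(-3 + 1/3))/3) = 10*(((2*1*1)*(-3 + ⅓))*(⅓)) = 10*((2*(-8/3))*(⅓)) = 10*(-16/3*⅓) = 10*(-16/9) = -160/9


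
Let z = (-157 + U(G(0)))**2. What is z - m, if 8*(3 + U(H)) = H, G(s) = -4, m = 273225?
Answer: -989859/4 ≈ -2.4746e+5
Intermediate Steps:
U(H) = -3 + H/8
z = 103041/4 (z = (-157 + (-3 + (1/8)*(-4)))**2 = (-157 + (-3 - 1/2))**2 = (-157 - 7/2)**2 = (-321/2)**2 = 103041/4 ≈ 25760.)
z - m = 103041/4 - 1*273225 = 103041/4 - 273225 = -989859/4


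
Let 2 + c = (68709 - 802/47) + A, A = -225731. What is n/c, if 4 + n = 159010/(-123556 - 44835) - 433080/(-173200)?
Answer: 83748174961/5381679855117900 ≈ 1.5562e-5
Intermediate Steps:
n = -1781876063/729133030 (n = -4 + (159010/(-123556 - 44835) - 433080/(-173200)) = -4 + (159010/(-168391) - 433080*(-1/173200)) = -4 + (159010*(-1/168391) + 10827/4330) = -4 + (-159010/168391 + 10827/4330) = -4 + 1134656057/729133030 = -1781876063/729133030 ≈ -2.4438)
c = -7380930/47 (c = -2 + ((68709 - 802/47) - 225731) = -2 + (3228521/47 - 225731) = -2 - 7380836/47 = -7380930/47 ≈ -1.5704e+5)
n/c = -1781876063/(729133030*(-7380930/47)) = -1781876063/729133030*(-47/7380930) = 83748174961/5381679855117900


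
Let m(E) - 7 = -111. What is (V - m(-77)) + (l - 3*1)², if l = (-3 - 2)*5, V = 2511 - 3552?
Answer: -153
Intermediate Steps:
m(E) = -104 (m(E) = 7 - 111 = -104)
V = -1041
l = -25 (l = -5*5 = -25)
(V - m(-77)) + (l - 3*1)² = (-1041 - 1*(-104)) + (-25 - 3*1)² = (-1041 + 104) + (-25 - 3)² = -937 + (-28)² = -937 + 784 = -153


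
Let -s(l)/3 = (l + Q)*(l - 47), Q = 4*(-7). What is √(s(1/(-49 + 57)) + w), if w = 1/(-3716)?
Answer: I*√216515425739/7432 ≈ 62.609*I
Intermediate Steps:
Q = -28
w = -1/3716 ≈ -0.00026911
s(l) = -3*(-47 + l)*(-28 + l) (s(l) = -3*(l - 28)*(l - 47) = -3*(-28 + l)*(-47 + l) = -3*(-47 + l)*(-28 + l))
√(s(1/(-49 + 57)) + w) = √((-3948 - 3/(-49 + 57)² + 225/(-49 + 57)) - 1/3716) = √((-3948 - 3*(1/8)² + 225/8) - 1/3716) = √((-3948 - 3*(⅛)² + 225*(⅛)) - 1/3716) = √((-3948 - 3*1/64 + 225/8) - 1/3716) = √((-3948 - 3/64 + 225/8) - 1/3716) = √(-250875/64 - 1/3716) = √(-233062891/59456) = I*√216515425739/7432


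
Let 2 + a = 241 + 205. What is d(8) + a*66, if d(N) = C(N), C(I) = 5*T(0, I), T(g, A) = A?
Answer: 29344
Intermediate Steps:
a = 444 (a = -2 + (241 + 205) = -2 + 446 = 444)
C(I) = 5*I
d(N) = 5*N
d(8) + a*66 = 5*8 + 444*66 = 40 + 29304 = 29344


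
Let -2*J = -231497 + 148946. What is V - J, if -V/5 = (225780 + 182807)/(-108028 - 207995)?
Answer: -26083928803/632046 ≈ -41269.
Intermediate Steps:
J = 82551/2 (J = -(-231497 + 148946)/2 = -½*(-82551) = 82551/2 ≈ 41276.)
V = 2042935/316023 (V = -5*(225780 + 182807)/(-108028 - 207995) = -2042935/(-316023) = -2042935*(-1)/316023 = -5*(-408587/316023) = 2042935/316023 ≈ 6.4645)
V - J = 2042935/316023 - 1*82551/2 = 2042935/316023 - 82551/2 = -26083928803/632046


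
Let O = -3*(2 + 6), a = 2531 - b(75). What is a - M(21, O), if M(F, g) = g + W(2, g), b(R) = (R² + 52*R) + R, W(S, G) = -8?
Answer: -7037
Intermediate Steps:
b(R) = R² + 53*R
a = -7069 (a = 2531 - 75*(53 + 75) = 2531 - 75*128 = 2531 - 1*9600 = 2531 - 9600 = -7069)
O = -24 (O = -3*8 = -24)
M(F, g) = -8 + g (M(F, g) = g - 8 = -8 + g)
a - M(21, O) = -7069 - (-8 - 24) = -7069 - 1*(-32) = -7069 + 32 = -7037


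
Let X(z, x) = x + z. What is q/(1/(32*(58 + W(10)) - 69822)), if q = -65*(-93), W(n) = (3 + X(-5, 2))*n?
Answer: -410854470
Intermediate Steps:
W(n) = 0 (W(n) = (3 + (2 - 5))*n = (3 - 3)*n = 0*n = 0)
q = 6045
q/(1/(32*(58 + W(10)) - 69822)) = 6045/(1/(32*(58 + 0) - 69822)) = 6045/(1/(32*58 - 69822)) = 6045/(1/(1856 - 69822)) = 6045/(1/(-67966)) = 6045/(-1/67966) = 6045*(-67966) = -410854470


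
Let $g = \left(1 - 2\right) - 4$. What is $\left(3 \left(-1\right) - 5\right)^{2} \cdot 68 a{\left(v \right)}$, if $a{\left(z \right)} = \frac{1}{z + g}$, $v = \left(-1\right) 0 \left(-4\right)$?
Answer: $- \frac{4352}{5} \approx -870.4$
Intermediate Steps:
$v = 0$ ($v = 0 \left(-4\right) = 0$)
$g = -5$ ($g = -1 - 4 = -5$)
$a{\left(z \right)} = \frac{1}{-5 + z}$ ($a{\left(z \right)} = \frac{1}{z - 5} = \frac{1}{-5 + z}$)
$\left(3 \left(-1\right) - 5\right)^{2} \cdot 68 a{\left(v \right)} = \frac{\left(3 \left(-1\right) - 5\right)^{2} \cdot 68}{-5 + 0} = \frac{\left(-3 - 5\right)^{2} \cdot 68}{-5} = \left(-8\right)^{2} \cdot 68 \left(- \frac{1}{5}\right) = 64 \cdot 68 \left(- \frac{1}{5}\right) = 4352 \left(- \frac{1}{5}\right) = - \frac{4352}{5}$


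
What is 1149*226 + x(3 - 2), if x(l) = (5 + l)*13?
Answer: 259752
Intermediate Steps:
x(l) = 65 + 13*l
1149*226 + x(3 - 2) = 1149*226 + (65 + 13*(3 - 2)) = 259674 + (65 + 13*1) = 259674 + (65 + 13) = 259674 + 78 = 259752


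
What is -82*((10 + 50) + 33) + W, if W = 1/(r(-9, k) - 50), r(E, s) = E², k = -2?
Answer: -236405/31 ≈ -7626.0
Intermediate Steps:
W = 1/31 (W = 1/((-9)² - 50) = 1/(81 - 50) = 1/31 ≈ 0.032258)
-82*((10 + 50) + 33) + W = -82*((10 + 50) + 33) + 1/31 = -82*(60 + 33) + 1/31 = -82*93 + 1/31 = -7626 + 1/31 = -236405/31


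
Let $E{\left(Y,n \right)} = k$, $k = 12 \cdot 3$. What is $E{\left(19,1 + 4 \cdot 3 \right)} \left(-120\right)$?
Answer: $-4320$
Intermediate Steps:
$k = 36$
$E{\left(Y,n \right)} = 36$
$E{\left(19,1 + 4 \cdot 3 \right)} \left(-120\right) = 36 \left(-120\right) = -4320$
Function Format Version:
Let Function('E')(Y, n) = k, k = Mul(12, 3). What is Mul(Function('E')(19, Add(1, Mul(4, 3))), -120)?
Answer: -4320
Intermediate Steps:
k = 36
Function('E')(Y, n) = 36
Mul(Function('E')(19, Add(1, Mul(4, 3))), -120) = Mul(36, -120) = -4320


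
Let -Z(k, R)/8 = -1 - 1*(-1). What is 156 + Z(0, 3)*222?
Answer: 156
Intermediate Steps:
Z(k, R) = 0 (Z(k, R) = -8*(-1 - 1*(-1)) = -8*(-1 + 1) = -8*0 = 0)
156 + Z(0, 3)*222 = 156 + 0*222 = 156 + 0 = 156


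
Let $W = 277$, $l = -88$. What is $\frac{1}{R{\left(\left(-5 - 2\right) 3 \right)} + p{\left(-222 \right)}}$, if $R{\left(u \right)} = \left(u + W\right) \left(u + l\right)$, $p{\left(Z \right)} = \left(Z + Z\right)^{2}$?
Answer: $\frac{1}{169232} \approx 5.909 \cdot 10^{-6}$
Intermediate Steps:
$p{\left(Z \right)} = 4 Z^{2}$ ($p{\left(Z \right)} = \left(2 Z\right)^{2} = 4 Z^{2}$)
$R{\left(u \right)} = \left(-88 + u\right) \left(277 + u\right)$ ($R{\left(u \right)} = \left(u + 277\right) \left(u - 88\right) = \left(277 + u\right) \left(-88 + u\right) = \left(-88 + u\right) \left(277 + u\right)$)
$\frac{1}{R{\left(\left(-5 - 2\right) 3 \right)} + p{\left(-222 \right)}} = \frac{1}{\left(-24376 + \left(\left(-5 - 2\right) 3\right)^{2} + 189 \left(-5 - 2\right) 3\right) + 4 \left(-222\right)^{2}} = \frac{1}{\left(-24376 + \left(\left(-7\right) 3\right)^{2} + 189 \left(\left(-7\right) 3\right)\right) + 4 \cdot 49284} = \frac{1}{\left(-24376 + \left(-21\right)^{2} + 189 \left(-21\right)\right) + 197136} = \frac{1}{\left(-24376 + 441 - 3969\right) + 197136} = \frac{1}{-27904 + 197136} = \frac{1}{169232}$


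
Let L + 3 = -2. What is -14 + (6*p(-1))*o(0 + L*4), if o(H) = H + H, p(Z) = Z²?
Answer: -254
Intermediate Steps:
L = -5 (L = -3 - 2 = -5)
o(H) = 2*H
-14 + (6*p(-1))*o(0 + L*4) = -14 + (6*(-1)²)*(2*(0 - 5*4)) = -14 + (6*1)*(2*(0 - 20)) = -14 + 6*(2*(-20)) = -14 + 6*(-40) = -14 - 240 = -254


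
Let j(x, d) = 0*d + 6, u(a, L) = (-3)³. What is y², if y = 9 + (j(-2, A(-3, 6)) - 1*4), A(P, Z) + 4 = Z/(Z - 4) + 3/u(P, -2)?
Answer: 121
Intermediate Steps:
u(a, L) = -27
A(P, Z) = -37/9 + Z/(-4 + Z) (A(P, Z) = -4 + (Z/(Z - 4) + 3/(-27)) = -4 + (Z/(-4 + Z) + 3*(-1/27)) = -4 + (Z/(-4 + Z) - ⅑) = -4 + (-⅑ + Z/(-4 + Z)) = -37/9 + Z/(-4 + Z))
j(x, d) = 6 (j(x, d) = 0 + 6 = 6)
y = 11 (y = 9 + (6 - 1*4) = 9 + (6 - 4) = 9 + 2 = 11)
y² = 11² = 121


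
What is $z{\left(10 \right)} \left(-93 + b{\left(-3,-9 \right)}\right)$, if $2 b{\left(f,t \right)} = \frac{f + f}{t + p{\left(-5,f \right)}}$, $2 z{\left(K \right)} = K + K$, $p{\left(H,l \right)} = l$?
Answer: $- \frac{1855}{2} \approx -927.5$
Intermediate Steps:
$z{\left(K \right)} = K$ ($z{\left(K \right)} = \frac{K + K}{2} = \frac{2 K}{2} = K$)
$b{\left(f,t \right)} = \frac{f}{f + t}$ ($b{\left(f,t \right)} = \frac{\left(f + f\right) \frac{1}{t + f}}{2} = \frac{2 f \frac{1}{f + t}}{2} = \frac{f}{f + t}$)
$z{\left(10 \right)} \left(-93 + b{\left(-3,-9 \right)}\right) = 10 \left(-93 - \frac{3}{-3 - 9}\right) = 10 \left(-93 - \frac{3}{-12}\right) = 10 \left(-93 - - \frac{1}{4}\right) = 10 \left(-93 + \frac{1}{4}\right) = 10 \left(- \frac{371}{4}\right) = - \frac{1855}{2}$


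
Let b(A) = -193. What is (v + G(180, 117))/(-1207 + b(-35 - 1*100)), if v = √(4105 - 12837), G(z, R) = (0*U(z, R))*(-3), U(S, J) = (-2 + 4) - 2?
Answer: -I*√2183/700 ≈ -0.066747*I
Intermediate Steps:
U(S, J) = 0 (U(S, J) = 2 - 2 = 0)
G(z, R) = 0 (G(z, R) = (0*0)*(-3) = 0*(-3) = 0)
v = 2*I*√2183 (v = √(-8732) = 2*I*√2183 ≈ 93.445*I)
(v + G(180, 117))/(-1207 + b(-35 - 1*100)) = (2*I*√2183 + 0)/(-1207 - 193) = (2*I*√2183)/(-1400) = (2*I*√2183)*(-1/1400) = -I*√2183/700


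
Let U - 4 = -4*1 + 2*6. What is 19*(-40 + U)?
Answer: -532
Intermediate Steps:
U = 12 (U = 4 + (-4*1 + 2*6) = 4 + (-4 + 12) = 4 + 8 = 12)
19*(-40 + U) = 19*(-40 + 12) = 19*(-28) = -532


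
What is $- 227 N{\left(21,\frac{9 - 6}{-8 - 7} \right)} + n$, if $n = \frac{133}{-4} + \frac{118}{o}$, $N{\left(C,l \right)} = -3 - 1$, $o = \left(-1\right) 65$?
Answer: $\frac{226963}{260} \approx 872.93$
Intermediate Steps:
$o = -65$
$N{\left(C,l \right)} = -4$
$n = - \frac{9117}{260}$ ($n = \frac{133}{-4} + \frac{118}{-65} = 133 \left(- \frac{1}{4}\right) + 118 \left(- \frac{1}{65}\right) = - \frac{133}{4} - \frac{118}{65} = - \frac{9117}{260} \approx -35.065$)
$- 227 N{\left(21,\frac{9 - 6}{-8 - 7} \right)} + n = \left(-227\right) \left(-4\right) - \frac{9117}{260} = 908 - \frac{9117}{260} = \frac{226963}{260}$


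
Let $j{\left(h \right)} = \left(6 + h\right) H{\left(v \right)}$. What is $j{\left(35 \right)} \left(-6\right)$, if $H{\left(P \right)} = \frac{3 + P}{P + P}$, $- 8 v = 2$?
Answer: $1353$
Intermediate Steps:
$v = - \frac{1}{4}$ ($v = \left(- \frac{1}{8}\right) 2 = - \frac{1}{4} \approx -0.25$)
$H{\left(P \right)} = \frac{3 + P}{2 P}$
$j{\left(h \right)} = -33 - \frac{11 h}{2}$ ($j{\left(h \right)} = \left(6 + h\right) \frac{3 - \frac{1}{4}}{2 \left(- \frac{1}{4}\right)} = \left(6 + h\right) \frac{1}{2} \left(-4\right) \frac{11}{4} = \left(6 + h\right) \left(- \frac{11}{2}\right) = -33 - \frac{11 h}{2}$)
$j{\left(35 \right)} \left(-6\right) = \left(-33 - \frac{385}{2}\right) \left(-6\right) = \left(- \frac{451}{2}\right) \left(-6\right) = 1353$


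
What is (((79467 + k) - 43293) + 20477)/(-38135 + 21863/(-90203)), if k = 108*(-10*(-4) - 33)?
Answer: -5178283621/3439913268 ≈ -1.5054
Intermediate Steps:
k = 756 (k = 108*(40 - 33) = 108*7 = 756)
(((79467 + k) - 43293) + 20477)/(-38135 + 21863/(-90203)) = (((79467 + 756) - 43293) + 20477)/(-38135 + 21863/(-90203)) = ((80223 - 43293) + 20477)/(-38135 + 21863*(-1/90203)) = (36930 + 20477)/(-38135 - 21863/90203) = 57407/(-3439913268/90203) = 57407*(-90203/3439913268) = -5178283621/3439913268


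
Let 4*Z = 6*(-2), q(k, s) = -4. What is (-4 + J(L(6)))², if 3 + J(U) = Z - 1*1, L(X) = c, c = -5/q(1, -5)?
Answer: 121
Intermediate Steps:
Z = -3 (Z = (6*(-2))/4 = (¼)*(-12) = -3)
c = 5/4 (c = -5/(-4) = -5*(-¼) = 5/4 ≈ 1.2500)
L(X) = 5/4
J(U) = -7 (J(U) = -3 + (-3 - 1*1) = -3 + (-3 - 1) = -3 - 4 = -7)
(-4 + J(L(6)))² = (-4 - 7)² = (-11)² = 121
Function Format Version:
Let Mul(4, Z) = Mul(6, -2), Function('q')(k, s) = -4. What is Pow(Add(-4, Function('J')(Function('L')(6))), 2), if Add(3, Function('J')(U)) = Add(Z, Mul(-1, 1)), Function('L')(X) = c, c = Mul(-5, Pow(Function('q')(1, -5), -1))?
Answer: 121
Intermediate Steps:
Z = -3 (Z = Mul(Rational(1, 4), Mul(6, -2)) = Mul(Rational(1, 4), -12) = -3)
c = Rational(5, 4) (c = Mul(-5, Pow(-4, -1)) = Mul(-5, Rational(-1, 4)) = Rational(5, 4) ≈ 1.2500)
Function('L')(X) = Rational(5, 4)
Function('J')(U) = -7 (Function('J')(U) = Add(-3, Add(-3, Mul(-1, 1))) = Add(-3, Add(-3, -1)) = Add(-3, -4) = -7)
Pow(Add(-4, Function('J')(Function('L')(6))), 2) = Pow(Add(-4, -7), 2) = Pow(-11, 2) = 121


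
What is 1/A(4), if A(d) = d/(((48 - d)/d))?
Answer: 11/4 ≈ 2.7500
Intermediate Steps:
A(d) = d²/(48 - d) (A(d) = d/(((48 - d)/d)) = d*(d/(48 - d)) = d²/(48 - d))
1/A(4) = 1/(-1*4²/(-48 + 4)) = 1/(-1*16/(-44)) = 1/(-1*16*(-1/44)) = 1/(4/11) = 11/4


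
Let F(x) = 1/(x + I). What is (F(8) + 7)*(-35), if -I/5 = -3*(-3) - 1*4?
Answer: -4130/17 ≈ -242.94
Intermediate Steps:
I = -25 (I = -5*(-3*(-3) - 1*4) = -5*(9 - 4) = -5*5 = -25)
F(x) = 1/(-25 + x) (F(x) = 1/(x - 25) = 1/(-25 + x))
(F(8) + 7)*(-35) = (1/(-25 + 8) + 7)*(-35) = (1/(-17) + 7)*(-35) = (-1/17 + 7)*(-35) = (118/17)*(-35) = -4130/17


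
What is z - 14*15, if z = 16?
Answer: -194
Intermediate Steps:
z - 14*15 = 16 - 14*15 = 16 - 210 = -194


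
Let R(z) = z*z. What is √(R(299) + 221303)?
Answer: 4*√19419 ≈ 557.41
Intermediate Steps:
R(z) = z²
√(R(299) + 221303) = √(299² + 221303) = √(89401 + 221303) = √310704 = 4*√19419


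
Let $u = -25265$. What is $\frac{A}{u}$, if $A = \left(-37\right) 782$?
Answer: $\frac{28934}{25265} \approx 1.1452$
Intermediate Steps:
$A = -28934$
$\frac{A}{u} = - \frac{28934}{-25265} = \left(-28934\right) \left(- \frac{1}{25265}\right) = \frac{28934}{25265}$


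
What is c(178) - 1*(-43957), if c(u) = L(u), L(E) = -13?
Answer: 43944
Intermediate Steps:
c(u) = -13
c(178) - 1*(-43957) = -13 - 1*(-43957) = -13 + 43957 = 43944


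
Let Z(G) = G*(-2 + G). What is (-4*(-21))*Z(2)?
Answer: 0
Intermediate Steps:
(-4*(-21))*Z(2) = (-4*(-21))*(2*(-2 + 2)) = 84*(2*0) = 84*0 = 0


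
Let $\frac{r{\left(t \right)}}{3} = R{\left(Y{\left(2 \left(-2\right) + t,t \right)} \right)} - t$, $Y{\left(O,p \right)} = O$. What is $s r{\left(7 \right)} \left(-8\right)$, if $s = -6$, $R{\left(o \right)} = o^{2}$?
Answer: $288$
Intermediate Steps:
$r{\left(t \right)} = - 3 t + 3 \left(-4 + t\right)^{2}$ ($r{\left(t \right)} = 3 \left(\left(2 \left(-2\right) + t\right)^{2} - t\right) = 3 \left(\left(-4 + t\right)^{2} - t\right) = - 3 t + 3 \left(-4 + t\right)^{2}$)
$s r{\left(7 \right)} \left(-8\right) = - 6 \left(\left(-3\right) 7 + 3 \left(-4 + 7\right)^{2}\right) \left(-8\right) = - 6 \left(-21 + 3 \cdot 3^{2}\right) \left(-8\right) = - 6 \left(-21 + 3 \cdot 9\right) \left(-8\right) = - 6 \left(-21 + 27\right) \left(-8\right) = \left(-6\right) 6 \left(-8\right) = \left(-36\right) \left(-8\right) = 288$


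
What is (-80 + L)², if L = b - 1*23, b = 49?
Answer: 2916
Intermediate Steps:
L = 26 (L = 49 - 1*23 = 49 - 23 = 26)
(-80 + L)² = (-80 + 26)² = (-54)² = 2916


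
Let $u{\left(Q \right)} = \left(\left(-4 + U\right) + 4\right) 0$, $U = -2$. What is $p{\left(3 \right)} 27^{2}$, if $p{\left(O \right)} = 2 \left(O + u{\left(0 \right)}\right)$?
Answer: $4374$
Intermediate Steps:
$u{\left(Q \right)} = 0$ ($u{\left(Q \right)} = \left(\left(-4 - 2\right) + 4\right) 0 = \left(-6 + 4\right) 0 = \left(-2\right) 0 = 0$)
$p{\left(O \right)} = 2 O$ ($p{\left(O \right)} = 2 \left(O + 0\right) = 2 O$)
$p{\left(3 \right)} 27^{2} = 2 \cdot 3 \cdot 27^{2} = 6 \cdot 729 = 4374$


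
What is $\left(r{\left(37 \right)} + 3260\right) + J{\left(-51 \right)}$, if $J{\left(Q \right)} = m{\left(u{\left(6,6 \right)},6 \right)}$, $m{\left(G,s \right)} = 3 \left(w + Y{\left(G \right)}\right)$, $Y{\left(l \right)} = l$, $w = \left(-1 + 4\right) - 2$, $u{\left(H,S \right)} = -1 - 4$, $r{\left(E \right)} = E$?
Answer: $3285$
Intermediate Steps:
$u{\left(H,S \right)} = -5$
$w = 1$ ($w = 3 - 2 = 1$)
$m{\left(G,s \right)} = 3 + 3 G$ ($m{\left(G,s \right)} = 3 \left(1 + G\right) = 3 + 3 G$)
$J{\left(Q \right)} = -12$ ($J{\left(Q \right)} = 3 + 3 \left(-5\right) = 3 - 15 = -12$)
$\left(r{\left(37 \right)} + 3260\right) + J{\left(-51 \right)} = \left(37 + 3260\right) - 12 = 3297 - 12 = 3285$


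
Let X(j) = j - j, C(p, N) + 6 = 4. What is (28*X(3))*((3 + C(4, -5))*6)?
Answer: 0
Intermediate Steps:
C(p, N) = -2 (C(p, N) = -6 + 4 = -2)
X(j) = 0
(28*X(3))*((3 + C(4, -5))*6) = (28*0)*((3 - 2)*6) = 0*(1*6) = 0*6 = 0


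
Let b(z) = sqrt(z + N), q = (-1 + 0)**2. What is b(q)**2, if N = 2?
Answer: 3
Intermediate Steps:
q = 1 (q = (-1)**2 = 1)
b(z) = sqrt(2 + z) (b(z) = sqrt(z + 2) = sqrt(2 + z))
b(q)**2 = (sqrt(2 + 1))**2 = (sqrt(3))**2 = 3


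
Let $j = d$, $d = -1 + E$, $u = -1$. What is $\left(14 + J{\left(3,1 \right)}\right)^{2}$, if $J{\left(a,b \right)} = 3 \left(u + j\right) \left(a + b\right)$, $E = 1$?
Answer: $4$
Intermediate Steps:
$d = 0$ ($d = -1 + 1 = 0$)
$j = 0$
$J{\left(a,b \right)} = - 3 a - 3 b$ ($J{\left(a,b \right)} = 3 \left(-1 + 0\right) \left(a + b\right) = 3 \left(-1\right) \left(a + b\right) = - 3 \left(a + b\right) = - 3 a - 3 b$)
$\left(14 + J{\left(3,1 \right)}\right)^{2} = \left(14 - 12\right)^{2} = 2^{2} = 4$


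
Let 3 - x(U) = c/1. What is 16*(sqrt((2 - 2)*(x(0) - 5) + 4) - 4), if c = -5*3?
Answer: -32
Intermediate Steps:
c = -15
x(U) = 18 (x(U) = 3 - (-15)/1 = 3 - (-15) = 3 - 1*(-15) = 3 + 15 = 18)
16*(sqrt((2 - 2)*(x(0) - 5) + 4) - 4) = 16*(sqrt((2 - 2)*(18 - 5) + 4) - 4) = 16*(sqrt(0*13 + 4) - 4) = 16*(sqrt(0 + 4) - 4) = 16*(sqrt(4) - 4) = 16*(2 - 4) = 16*(-2) = -32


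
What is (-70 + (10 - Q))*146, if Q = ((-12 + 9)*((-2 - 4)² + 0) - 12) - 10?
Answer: 10220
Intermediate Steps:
Q = -130 (Q = (-3*((-6)² + 0) - 12) - 10 = (-3*(36 + 0) - 12) - 10 = (-3*36 - 12) - 10 = (-108 - 12) - 10 = -120 - 10 = -130)
(-70 + (10 - Q))*146 = (-70 + (10 - 1*(-130)))*146 = (-70 + (10 + 130))*146 = (-70 + 140)*146 = 70*146 = 10220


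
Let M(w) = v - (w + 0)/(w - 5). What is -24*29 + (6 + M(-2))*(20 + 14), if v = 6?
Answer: -2084/7 ≈ -297.71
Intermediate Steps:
M(w) = 6 - w/(-5 + w) (M(w) = 6 - (w + 0)/(w - 5) = 6 - w/(-5 + w))
-24*29 + (6 + M(-2))*(20 + 14) = -24*29 + (6 + 5*(-6 - 2)/(-5 - 2))*(20 + 14) = -696 + (6 + 5*(-8)/(-7))*34 = -696 + (6 + 5*(-⅐)*(-8))*34 = -696 + (6 + 40/7)*34 = -696 + (82/7)*34 = -696 + 2788/7 = -2084/7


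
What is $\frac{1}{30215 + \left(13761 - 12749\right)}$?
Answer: $\frac{1}{31227} \approx 3.2024 \cdot 10^{-5}$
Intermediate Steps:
$\frac{1}{30215 + \left(13761 - 12749\right)} = \frac{1}{30215 + 1012} = \frac{1}{31227}$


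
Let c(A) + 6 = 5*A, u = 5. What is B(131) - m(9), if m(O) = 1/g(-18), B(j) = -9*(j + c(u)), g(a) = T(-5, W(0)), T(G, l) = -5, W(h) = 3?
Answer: -6749/5 ≈ -1349.8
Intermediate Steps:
c(A) = -6 + 5*A
g(a) = -5
B(j) = -171 - 9*j (B(j) = -9*(j + (-6 + 5*5)) = -9*(j + (-6 + 25)) = -9*(j + 19) = -9*(19 + j) = -171 - 9*j)
m(O) = -1/5 (m(O) = 1/(-5) = -1/5)
B(131) - m(9) = (-171 - 9*131) - 1*(-1/5) = (-171 - 1179) + 1/5 = -1350 + 1/5 = -6749/5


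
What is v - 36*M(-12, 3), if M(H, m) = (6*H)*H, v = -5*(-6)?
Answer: -31074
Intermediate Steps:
v = 30
M(H, m) = 6*H**2
v - 36*M(-12, 3) = 30 - 216*(-12)**2 = 30 - 216*144 = 30 - 36*864 = 30 - 31104 = -31074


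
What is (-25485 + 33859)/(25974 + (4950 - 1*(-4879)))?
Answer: 8374/35803 ≈ 0.23389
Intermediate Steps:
(-25485 + 33859)/(25974 + (4950 - 1*(-4879))) = 8374/(25974 + (4950 + 4879)) = 8374/(25974 + 9829) = 8374/35803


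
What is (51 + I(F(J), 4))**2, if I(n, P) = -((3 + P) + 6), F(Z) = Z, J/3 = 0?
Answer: 1444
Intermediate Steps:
J = 0 (J = 3*0 = 0)
I(n, P) = -9 - P (I(n, P) = -(9 + P) = -9 - P)
(51 + I(F(J), 4))**2 = (51 + (-9 - 1*4))**2 = (51 + (-9 - 4))**2 = (51 - 13)**2 = 38**2 = 1444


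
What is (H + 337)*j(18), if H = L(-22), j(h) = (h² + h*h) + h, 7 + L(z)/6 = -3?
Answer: 184482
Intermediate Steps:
L(z) = -60 (L(z) = -42 + 6*(-3) = -42 - 18 = -60)
j(h) = h + 2*h² (j(h) = (h² + h²) + h = 2*h² + h = h + 2*h²)
H = -60
(H + 337)*j(18) = (-60 + 337)*(18*(1 + 2*18)) = 277*(18*(1 + 36)) = 277*(18*37) = 277*666 = 184482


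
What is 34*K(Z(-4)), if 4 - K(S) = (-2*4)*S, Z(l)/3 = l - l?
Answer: 136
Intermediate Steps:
Z(l) = 0 (Z(l) = 3*(l - l) = 3*0 = 0)
K(S) = 4 + 8*S (K(S) = 4 - (-2*4)*S = 4 - (-8)*S = 4 + 8*S)
34*K(Z(-4)) = 34*(4 + 8*0) = 34*(4 + 0) = 34*4 = 136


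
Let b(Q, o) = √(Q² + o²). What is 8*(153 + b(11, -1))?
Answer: 1224 + 8*√122 ≈ 1312.4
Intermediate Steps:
8*(153 + b(11, -1)) = 8*(153 + √(11² + (-1)²)) = 8*(153 + √(121 + 1)) = 8*(153 + √122) = 1224 + 8*√122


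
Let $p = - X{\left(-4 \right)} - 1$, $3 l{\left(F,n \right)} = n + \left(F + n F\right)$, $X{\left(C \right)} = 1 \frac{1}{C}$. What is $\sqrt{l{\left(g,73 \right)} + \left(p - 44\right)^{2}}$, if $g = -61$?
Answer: $\frac{\sqrt{75201}}{12} \approx 22.852$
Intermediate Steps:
$X{\left(C \right)} = \frac{1}{C}$
$l{\left(F,n \right)} = \frac{F}{3} + \frac{n}{3} + \frac{F n}{3}$ ($l{\left(F,n \right)} = \frac{n + \left(F + n F\right)}{3} = \frac{n + \left(F + F n\right)}{3} = \frac{F + n + F n}{3} = \frac{F}{3} + \frac{n}{3} + \frac{F n}{3}$)
$p = - \frac{3}{4}$ ($p = - \frac{1}{-4} - 1 = \left(-1\right) \left(- \frac{1}{4}\right) - 1 = \frac{1}{4} - 1 = - \frac{3}{4} \approx -0.75$)
$\sqrt{l{\left(g,73 \right)} + \left(p - 44\right)^{2}} = \sqrt{\left(\frac{1}{3} \left(-61\right) + \frac{1}{3} \cdot 73 + \frac{1}{3} \left(-61\right) 73\right) + \left(- \frac{3}{4} - 44\right)^{2}} = \sqrt{\left(- \frac{61}{3} + \frac{73}{3} - \frac{4453}{3}\right) + \left(- \frac{179}{4}\right)^{2}} = \sqrt{- \frac{4441}{3} + \frac{32041}{16}} = \sqrt{\frac{25067}{48}} = \frac{\sqrt{75201}}{12}$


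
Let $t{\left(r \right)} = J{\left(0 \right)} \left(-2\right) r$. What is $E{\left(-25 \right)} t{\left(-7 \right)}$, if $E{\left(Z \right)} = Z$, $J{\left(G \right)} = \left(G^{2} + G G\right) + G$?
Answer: $0$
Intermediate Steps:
$J{\left(G \right)} = G + 2 G^{2}$ ($J{\left(G \right)} = \left(G^{2} + G^{2}\right) + G = 2 G^{2} + G = G + 2 G^{2}$)
$t{\left(r \right)} = 0$ ($t{\left(r \right)} = 0 \left(1 + 2 \cdot 0\right) \left(-2\right) r = 0 \left(1 + 0\right) \left(-2\right) r = 0 \cdot 1 \left(-2\right) r = 0 \left(-2\right) r = 0 r = 0$)
$E{\left(-25 \right)} t{\left(-7 \right)} = \left(-25\right) 0 = 0$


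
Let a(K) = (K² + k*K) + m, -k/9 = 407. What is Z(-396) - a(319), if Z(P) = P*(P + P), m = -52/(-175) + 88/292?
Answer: 17634193554/12775 ≈ 1.3804e+6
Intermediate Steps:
k = -3663 (k = -9*407 = -3663)
m = 7646/12775 (m = -52*(-1/175) + 88*(1/292) = 52/175 + 22/73 = 7646/12775 ≈ 0.59851)
Z(P) = 2*P² (Z(P) = P*(2*P) = 2*P²)
a(K) = 7646/12775 + K² - 3663*K (a(K) = (K² - 3663*K) + 7646/12775 = 7646/12775 + K² - 3663*K)
Z(-396) - a(319) = 2*(-396)² - (7646/12775 + 319² - 3663*319) = 2*156816 - (7646/12775 + 101761 - 1168497) = 313632 - 1*(-13627544754/12775) = 313632 + 13627544754/12775 = 17634193554/12775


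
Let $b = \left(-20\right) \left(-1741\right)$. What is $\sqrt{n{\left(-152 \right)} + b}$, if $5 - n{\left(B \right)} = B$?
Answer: $\sqrt{34977} \approx 187.02$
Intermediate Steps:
$n{\left(B \right)} = 5 - B$
$b = 34820$
$\sqrt{n{\left(-152 \right)} + b} = \sqrt{\left(5 - -152\right) + 34820} = \sqrt{\left(5 + 152\right) + 34820} = \sqrt{157 + 34820} = \sqrt{34977}$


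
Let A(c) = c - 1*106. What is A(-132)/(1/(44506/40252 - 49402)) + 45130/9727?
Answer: 1150848956136877/97882801 ≈ 1.1757e+7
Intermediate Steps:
A(c) = -106 + c (A(c) = c - 106 = -106 + c)
A(-132)/(1/(44506/40252 - 49402)) + 45130/9727 = (-106 - 132)/(1/(44506/40252 - 49402)) + 45130/9727 = -238/(1/(44506*(1/40252) - 49402)) + 45130*(1/9727) = -238/(1/(22253/20126 - 49402)) + 45130/9727 = -238/(1/(-994242399/20126)) + 45130/9727 = -238/(-20126/994242399) + 45130/9727 = -238*(-994242399/20126) + 45130/9727 = 118314845481/10063 + 45130/9727 = 1150848956136877/97882801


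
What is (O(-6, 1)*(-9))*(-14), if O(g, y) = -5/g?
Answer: 105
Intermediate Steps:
(O(-6, 1)*(-9))*(-14) = (-5/(-6)*(-9))*(-14) = (-5*(-1/6)*(-9))*(-14) = ((5/6)*(-9))*(-14) = -15/2*(-14) = 105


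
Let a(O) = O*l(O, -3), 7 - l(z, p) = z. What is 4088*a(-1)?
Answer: -32704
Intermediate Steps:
l(z, p) = 7 - z
a(O) = O*(7 - O)
4088*a(-1) = 4088*(-(7 - 1*(-1))) = 4088*(-(7 + 1)) = 4088*(-1*8) = 4088*(-8) = -32704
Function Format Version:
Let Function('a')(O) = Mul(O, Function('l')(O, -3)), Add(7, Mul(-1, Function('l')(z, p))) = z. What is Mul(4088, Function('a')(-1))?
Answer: -32704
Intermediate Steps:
Function('l')(z, p) = Add(7, Mul(-1, z))
Function('a')(O) = Mul(O, Add(7, Mul(-1, O)))
Mul(4088, Function('a')(-1)) = Mul(4088, Mul(-1, Add(7, Mul(-1, -1)))) = Mul(4088, Mul(-1, Add(7, 1))) = Mul(4088, Mul(-1, 8)) = Mul(4088, -8) = -32704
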